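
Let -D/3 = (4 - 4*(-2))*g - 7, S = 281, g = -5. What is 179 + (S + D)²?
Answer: 232503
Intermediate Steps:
D = 201 (D = -3*((4 - 4*(-2))*(-5) - 7) = -3*((4 + 8)*(-5) - 7) = -3*(12*(-5) - 7) = -3*(-60 - 7) = -3*(-67) = 201)
179 + (S + D)² = 179 + (281 + 201)² = 179 + 482² = 179 + 232324 = 232503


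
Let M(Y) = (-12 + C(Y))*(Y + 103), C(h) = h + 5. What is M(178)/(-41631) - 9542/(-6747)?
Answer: 1872895/7202163 ≈ 0.26005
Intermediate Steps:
C(h) = 5 + h
M(Y) = (-7 + Y)*(103 + Y) (M(Y) = (-12 + (5 + Y))*(Y + 103) = (-7 + Y)*(103 + Y))
M(178)/(-41631) - 9542/(-6747) = (-721 + 178² + 96*178)/(-41631) - 9542/(-6747) = (-721 + 31684 + 17088)*(-1/41631) - 9542*(-1/6747) = 48051*(-1/41631) + 734/519 = -16017/13877 + 734/519 = 1872895/7202163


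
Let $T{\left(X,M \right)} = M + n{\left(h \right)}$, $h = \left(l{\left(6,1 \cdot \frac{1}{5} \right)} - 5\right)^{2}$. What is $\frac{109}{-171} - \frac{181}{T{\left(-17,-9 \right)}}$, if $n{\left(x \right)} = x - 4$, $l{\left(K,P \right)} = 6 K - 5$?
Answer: $- \frac{34406}{37791} \approx -0.91043$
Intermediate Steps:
$l{\left(K,P \right)} = -5 + 6 K$
$h = 676$ ($h = \left(\left(-5 + 6 \cdot 6\right) - 5\right)^{2} = \left(\left(-5 + 36\right) - 5\right)^{2} = \left(31 - 5\right)^{2} = 26^{2} = 676$)
$n{\left(x \right)} = -4 + x$
$T{\left(X,M \right)} = 672 + M$ ($T{\left(X,M \right)} = M + \left(-4 + 676\right) = M + 672 = 672 + M$)
$\frac{109}{-171} - \frac{181}{T{\left(-17,-9 \right)}} = \frac{109}{-171} - \frac{181}{672 - 9} = 109 \left(- \frac{1}{171}\right) - \frac{181}{663} = - \frac{109}{171} - \frac{181}{663} = - \frac{34406}{37791}$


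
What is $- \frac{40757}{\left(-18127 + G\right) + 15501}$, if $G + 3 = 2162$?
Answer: $\frac{40757}{467} \approx 87.274$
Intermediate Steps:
$G = 2159$ ($G = -3 + 2162 = 2159$)
$- \frac{40757}{\left(-18127 + G\right) + 15501} = - \frac{40757}{\left(-18127 + 2159\right) + 15501} = - \frac{40757}{-15968 + 15501} = - \frac{40757}{-467} = \left(-40757\right) \left(- \frac{1}{467}\right) = \frac{40757}{467}$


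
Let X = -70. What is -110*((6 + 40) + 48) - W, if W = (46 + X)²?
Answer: -10916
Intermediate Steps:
W = 576 (W = (46 - 70)² = (-24)² = 576)
-110*((6 + 40) + 48) - W = -110*((6 + 40) + 48) - 1*576 = -110*(46 + 48) - 576 = -110*94 - 576 = -10340 - 576 = -10916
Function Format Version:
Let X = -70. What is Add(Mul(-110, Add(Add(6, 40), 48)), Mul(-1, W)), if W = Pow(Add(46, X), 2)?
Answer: -10916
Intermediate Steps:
W = 576 (W = Pow(Add(46, -70), 2) = Pow(-24, 2) = 576)
Add(Mul(-110, Add(Add(6, 40), 48)), Mul(-1, W)) = Add(Mul(-110, Add(Add(6, 40), 48)), Mul(-1, 576)) = Add(Mul(-110, Add(46, 48)), -576) = Add(Mul(-110, 94), -576) = Add(-10340, -576) = -10916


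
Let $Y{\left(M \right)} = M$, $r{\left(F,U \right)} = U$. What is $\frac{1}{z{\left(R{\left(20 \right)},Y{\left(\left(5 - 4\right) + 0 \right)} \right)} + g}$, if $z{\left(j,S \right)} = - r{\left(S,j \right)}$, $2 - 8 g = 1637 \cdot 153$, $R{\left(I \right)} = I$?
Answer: $- \frac{8}{250619} \approx -3.1921 \cdot 10^{-5}$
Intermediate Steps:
$g = - \frac{250459}{8}$ ($g = \frac{1}{4} - \frac{1637 \cdot 153}{8} = \frac{1}{4} - \frac{250461}{8} = - \frac{250459}{8} \approx -31307.0$)
$z{\left(j,S \right)} = - j$
$\frac{1}{z{\left(R{\left(20 \right)},Y{\left(\left(5 - 4\right) + 0 \right)} \right)} + g} = \frac{1}{\left(-1\right) 20 - \frac{250459}{8}} = \frac{1}{-20 - \frac{250459}{8}} = \frac{1}{- \frac{250619}{8}} = - \frac{8}{250619}$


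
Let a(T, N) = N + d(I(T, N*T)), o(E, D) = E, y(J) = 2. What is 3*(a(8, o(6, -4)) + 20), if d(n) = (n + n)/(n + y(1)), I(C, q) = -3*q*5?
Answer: 30162/359 ≈ 84.017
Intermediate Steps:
I(C, q) = -15*q
d(n) = 2*n/(2 + n) (d(n) = (n + n)/(n + 2) = (2*n)/(2 + n) = 2*n/(2 + n))
a(T, N) = N - 30*N*T/(2 - 15*N*T) (a(T, N) = N + 2*(-15*N*T)/(2 - 15*N*T) = N - 30*N*T/(2 - 15*N*T))
3*(a(8, o(6, -4)) + 20) = 3*(6*(-2 + 30*8 + 15*6*8)/(-2 + 15*6*8) + 20) = 3*(6*(-2 + 240 + 720)/(-2 + 720) + 20) = 3*(6*958/718 + 20) = 3*(6*(1/718)*958 + 20) = 3*(2874/359 + 20) = 3*(10054/359) = 30162/359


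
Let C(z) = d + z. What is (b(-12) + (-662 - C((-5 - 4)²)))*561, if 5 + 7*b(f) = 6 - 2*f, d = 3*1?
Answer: -2915517/7 ≈ -4.1650e+5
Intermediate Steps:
d = 3
b(f) = ⅐ - 2*f/7 (b(f) = -5/7 + (6 - 2*f)/7 = -5/7 + (6/7 - 2*f/7) = ⅐ - 2*f/7)
C(z) = 3 + z
(b(-12) + (-662 - C((-5 - 4)²)))*561 = ((⅐ - 2/7*(-12)) + (-662 - (3 + (-5 - 4)²)))*561 = ((⅐ + 24/7) + (-662 - (3 + (-9)²)))*561 = (25/7 + (-662 - (3 + 81)))*561 = (25/7 + (-662 - 1*84))*561 = (25/7 + (-662 - 84))*561 = (25/7 - 746)*561 = -5197/7*561 = -2915517/7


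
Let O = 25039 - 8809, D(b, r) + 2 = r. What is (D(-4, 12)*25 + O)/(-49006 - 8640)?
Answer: -8240/28823 ≈ -0.28588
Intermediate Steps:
D(b, r) = -2 + r
O = 16230
(D(-4, 12)*25 + O)/(-49006 - 8640) = ((-2 + 12)*25 + 16230)/(-49006 - 8640) = (10*25 + 16230)/(-57646) = (250 + 16230)*(-1/57646) = 16480*(-1/57646) = -8240/28823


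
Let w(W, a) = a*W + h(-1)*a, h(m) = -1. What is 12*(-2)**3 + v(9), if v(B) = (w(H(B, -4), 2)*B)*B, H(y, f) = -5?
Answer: -1068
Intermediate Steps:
w(W, a) = -a + W*a (w(W, a) = a*W - a = W*a - a = -a + W*a)
v(B) = -12*B**2 (v(B) = ((2*(-1 - 5))*B)*B = ((2*(-6))*B)*B = (-12*B)*B = -12*B**2)
12*(-2)**3 + v(9) = 12*(-2)**3 - 12*9**2 = 12*(-8) - 12*81 = -96 - 972 = -1068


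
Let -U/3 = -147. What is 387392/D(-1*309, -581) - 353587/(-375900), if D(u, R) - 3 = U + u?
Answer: 9711225803/3383100 ≈ 2870.5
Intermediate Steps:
U = 441 (U = -3*(-147) = 441)
D(u, R) = 444 + u (D(u, R) = 3 + (441 + u) = 444 + u)
387392/D(-1*309, -581) - 353587/(-375900) = 387392/(444 - 1*309) - 353587/(-375900) = 387392/(444 - 309) - 353587*(-1/375900) = 387392/135 + 353587/375900 = 9711225803/3383100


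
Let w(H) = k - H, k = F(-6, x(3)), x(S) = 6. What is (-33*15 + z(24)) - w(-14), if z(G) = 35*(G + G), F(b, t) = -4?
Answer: 1175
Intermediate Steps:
z(G) = 70*G (z(G) = 35*(2*G) = 70*G)
k = -4
w(H) = -4 - H
(-33*15 + z(24)) - w(-14) = (-33*15 + 70*24) - (-4 - 1*(-14)) = (-495 + 1680) - (-4 + 14) = 1185 - 1*10 = 1185 - 10 = 1175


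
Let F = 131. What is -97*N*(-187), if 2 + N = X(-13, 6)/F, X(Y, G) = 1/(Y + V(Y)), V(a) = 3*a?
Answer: -247143875/6812 ≈ -36281.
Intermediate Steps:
X(Y, G) = 1/(4*Y) (X(Y, G) = 1/(Y + 3*Y) = 1/(4*Y))
N = -13625/6812 (N = -2 + ((1/4)/(-13))/131 = -2 + ((1/4)*(-1/13))*(1/131) = -2 - 1/52*1/131 = -2 - 1/6812 = -13625/6812 ≈ -2.0001)
-97*N*(-187) = -97*(-13625/6812)*(-187) = (1321625/6812)*(-187) = -247143875/6812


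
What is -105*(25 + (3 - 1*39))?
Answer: 1155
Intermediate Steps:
-105*(25 + (3 - 1*39)) = -105*(25 + (3 - 39)) = -105*(25 - 36) = -105*(-11) = 1155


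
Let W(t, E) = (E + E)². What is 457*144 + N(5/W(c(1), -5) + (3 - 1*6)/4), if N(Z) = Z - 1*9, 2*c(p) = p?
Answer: 657983/10 ≈ 65798.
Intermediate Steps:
c(p) = p/2
W(t, E) = 4*E² (W(t, E) = (2*E)² = 4*E²)
N(Z) = -9 + Z (N(Z) = Z - 9 = -9 + Z)
457*144 + N(5/W(c(1), -5) + (3 - 1*6)/4) = 457*144 + (-9 + (5/((4*(-5)²)) + (3 - 1*6)/4)) = 65808 + (-9 + (5/((4*25)) + (3 - 6)*(¼))) = 65808 + (-9 + (5/100 - 3*¼)) = 65808 + (-9 + (5*(1/100) - ¾)) = 65808 + (-9 + (1/20 - ¾)) = 65808 + (-9 - 7/10) = 65808 - 97/10 = 657983/10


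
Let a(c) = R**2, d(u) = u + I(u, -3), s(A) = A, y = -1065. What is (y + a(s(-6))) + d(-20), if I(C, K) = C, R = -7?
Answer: -1056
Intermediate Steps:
d(u) = 2*u (d(u) = u + u = 2*u)
a(c) = 49 (a(c) = (-7)**2 = 49)
(y + a(s(-6))) + d(-20) = (-1065 + 49) + 2*(-20) = -1016 - 40 = -1056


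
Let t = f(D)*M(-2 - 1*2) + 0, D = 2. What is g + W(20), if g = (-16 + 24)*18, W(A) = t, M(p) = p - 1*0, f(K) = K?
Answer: 136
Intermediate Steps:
M(p) = p (M(p) = p + 0 = p)
t = -8 (t = 2*(-2 - 1*2) + 0 = 2*(-2 - 2) + 0 = 2*(-4) + 0 = -8 + 0 = -8)
W(A) = -8
g = 144 (g = 8*18 = 144)
g + W(20) = 144 - 8 = 136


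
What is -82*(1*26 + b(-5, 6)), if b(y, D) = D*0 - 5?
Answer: -1722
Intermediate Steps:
b(y, D) = -5 (b(y, D) = 0 - 5 = -5)
-82*(1*26 + b(-5, 6)) = -82*(1*26 - 5) = -82*(26 - 5) = -82*21 = -1722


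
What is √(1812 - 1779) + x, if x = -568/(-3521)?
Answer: 568/3521 + √33 ≈ 5.9059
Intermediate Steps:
x = 568/3521 (x = -568*(-1/3521) = 568/3521 ≈ 0.16132)
√(1812 - 1779) + x = √(1812 - 1779) + 568/3521 = √33 + 568/3521 = 568/3521 + √33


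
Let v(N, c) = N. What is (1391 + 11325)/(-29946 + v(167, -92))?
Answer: -12716/29779 ≈ -0.42701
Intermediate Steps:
(1391 + 11325)/(-29946 + v(167, -92)) = (1391 + 11325)/(-29946 + 167) = 12716/(-29779) = 12716*(-1/29779) = -12716/29779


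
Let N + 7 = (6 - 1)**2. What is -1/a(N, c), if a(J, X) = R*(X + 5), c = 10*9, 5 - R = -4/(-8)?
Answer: -2/855 ≈ -0.0023392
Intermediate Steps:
N = 18 (N = -7 + (6 - 1)**2 = -7 + 5**2 = -7 + 25 = 18)
R = 9/2 (R = 5 - (-4)/(-8) = 5 - (-4)*(-1)/8 = 5 - 1*1/2 = 5 - 1/2 = 9/2 ≈ 4.5000)
c = 90
a(J, X) = 45/2 + 9*X/2 (a(J, X) = 9*(X + 5)/2 = 9*(5 + X)/2 = 45/2 + 9*X/2)
-1/a(N, c) = -1/(45/2 + (9/2)*90) = -1/(45/2 + 405) = -1/855/2 = -1*2/855 = -2/855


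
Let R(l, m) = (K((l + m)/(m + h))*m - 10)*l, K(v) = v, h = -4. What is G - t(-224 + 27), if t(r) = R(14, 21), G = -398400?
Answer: -6780710/17 ≈ -3.9887e+5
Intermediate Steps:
R(l, m) = l*(-10 + m*(l + m)/(-4 + m)) (R(l, m) = (((l + m)/(m - 4))*m - 10)*l = (((l + m)/(-4 + m))*m - 10)*l = (m*(l + m)/(-4 + m) - 10)*l = (-10 + m*(l + m)/(-4 + m))*l = l*(-10 + m*(l + m)/(-4 + m)))
t(r) = 7910/17 (t(r) = 14*(40 - 10*21 + 21*(14 + 21))/(-4 + 21) = 14*(40 - 210 + 21*35)/17 = 14*(1/17)*(40 - 210 + 735) = 14*(1/17)*565 = 7910/17)
G - t(-224 + 27) = -398400 - 1*7910/17 = -398400 - 7910/17 = -6780710/17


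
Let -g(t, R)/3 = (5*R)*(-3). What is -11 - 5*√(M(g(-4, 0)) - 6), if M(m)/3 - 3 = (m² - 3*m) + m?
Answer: -11 - 5*√3 ≈ -19.660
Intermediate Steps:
g(t, R) = 45*R (g(t, R) = -3*5*R*(-3) = -(-45)*R = 45*R)
M(m) = 9 - 6*m + 3*m² (M(m) = 9 + 3*((m² - 3*m) + m) = 9 + 3*(m² - 2*m) = 9 + (-6*m + 3*m²) = 9 - 6*m + 3*m²)
-11 - 5*√(M(g(-4, 0)) - 6) = -11 - 5*√((9 - 270*0 + 3*(45*0)²) - 6) = -11 - 5*√((9 - 6*0 + 3*0²) - 6) = -11 - 5*√((9 + 0 + 3*0) - 6) = -11 - 5*√((9 + 0 + 0) - 6) = -11 - 5*√(9 - 6) = -11 - 5*√3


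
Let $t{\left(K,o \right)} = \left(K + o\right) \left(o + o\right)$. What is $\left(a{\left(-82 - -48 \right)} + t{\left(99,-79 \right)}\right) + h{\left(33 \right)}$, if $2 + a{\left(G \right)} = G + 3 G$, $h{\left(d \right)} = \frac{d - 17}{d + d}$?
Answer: $- \frac{108826}{33} \approx -3297.8$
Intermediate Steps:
$t{\left(K,o \right)} = 2 o \left(K + o\right)$ ($t{\left(K,o \right)} = \left(K + o\right) 2 o = 2 o \left(K + o\right)$)
$h{\left(d \right)} = \frac{-17 + d}{2 d}$
$a{\left(G \right)} = -2 + 4 G$ ($a{\left(G \right)} = -2 + \left(G + 3 G\right) = -2 + 4 G$)
$\left(a{\left(-82 - -48 \right)} + t{\left(99,-79 \right)}\right) + h{\left(33 \right)} = \left(\left(-2 + 4 \left(-82 - -48\right)\right) + 2 \left(-79\right) \left(99 - 79\right)\right) + \frac{-17 + 33}{2 \cdot 33} = \left(\left(-2 + 4 \left(-82 + 48\right)\right) + 2 \left(-79\right) 20\right) + \frac{1}{2} \cdot \frac{1}{33} \cdot 16 = \left(\left(-2 + 4 \left(-34\right)\right) - 3160\right) + \frac{8}{33} = \left(\left(-2 - 136\right) - 3160\right) + \frac{8}{33} = \left(-138 - 3160\right) + \frac{8}{33} = -3298 + \frac{8}{33} = - \frac{108826}{33}$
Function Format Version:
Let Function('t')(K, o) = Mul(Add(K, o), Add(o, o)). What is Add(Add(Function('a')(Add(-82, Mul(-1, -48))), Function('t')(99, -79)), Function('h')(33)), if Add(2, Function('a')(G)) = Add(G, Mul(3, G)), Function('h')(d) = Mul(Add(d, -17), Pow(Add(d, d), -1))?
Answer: Rational(-108826, 33) ≈ -3297.8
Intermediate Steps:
Function('t')(K, o) = Mul(2, o, Add(K, o)) (Function('t')(K, o) = Mul(Add(K, o), Mul(2, o)) = Mul(2, o, Add(K, o)))
Function('h')(d) = Mul(Rational(1, 2), Pow(d, -1), Add(-17, d)) (Function('h')(d) = Mul(Add(-17, d), Pow(Mul(2, d), -1)) = Mul(Add(-17, d), Mul(Rational(1, 2), Pow(d, -1))) = Mul(Rational(1, 2), Pow(d, -1), Add(-17, d)))
Function('a')(G) = Add(-2, Mul(4, G)) (Function('a')(G) = Add(-2, Add(G, Mul(3, G))) = Add(-2, Mul(4, G)))
Add(Add(Function('a')(Add(-82, Mul(-1, -48))), Function('t')(99, -79)), Function('h')(33)) = Add(Add(Add(-2, Mul(4, Add(-82, Mul(-1, -48)))), Mul(2, -79, Add(99, -79))), Mul(Rational(1, 2), Pow(33, -1), Add(-17, 33))) = Add(Add(Add(-2, Mul(4, Add(-82, 48))), Mul(2, -79, 20)), Mul(Rational(1, 2), Rational(1, 33), 16)) = Add(Add(Add(-2, Mul(4, -34)), -3160), Rational(8, 33)) = Add(Add(Add(-2, -136), -3160), Rational(8, 33)) = Add(Add(-138, -3160), Rational(8, 33)) = Add(-3298, Rational(8, 33)) = Rational(-108826, 33)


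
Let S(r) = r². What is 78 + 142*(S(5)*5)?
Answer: 17828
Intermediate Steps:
78 + 142*(S(5)*5) = 78 + 142*(5²*5) = 78 + 142*(25*5) = 78 + 142*125 = 78 + 17750 = 17828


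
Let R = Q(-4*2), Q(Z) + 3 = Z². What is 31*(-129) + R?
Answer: -3938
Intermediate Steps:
Q(Z) = -3 + Z²
R = 61 (R = -3 + (-4*2)² = -3 + (-8)² = -3 + 64 = 61)
31*(-129) + R = 31*(-129) + 61 = -3999 + 61 = -3938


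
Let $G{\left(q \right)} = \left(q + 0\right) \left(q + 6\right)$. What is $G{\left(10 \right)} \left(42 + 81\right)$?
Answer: $19680$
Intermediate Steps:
$G{\left(q \right)} = q \left(6 + q\right)$
$G{\left(10 \right)} \left(42 + 81\right) = 10 \left(6 + 10\right) \left(42 + 81\right) = 10 \cdot 16 \cdot 123 = 160 \cdot 123 = 19680$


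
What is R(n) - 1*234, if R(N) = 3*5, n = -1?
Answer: -219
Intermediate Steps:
R(N) = 15
R(n) - 1*234 = 15 - 1*234 = 15 - 234 = -219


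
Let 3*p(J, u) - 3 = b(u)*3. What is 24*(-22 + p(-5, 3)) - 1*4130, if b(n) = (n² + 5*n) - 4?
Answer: -4154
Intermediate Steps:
b(n) = -4 + n² + 5*n
p(J, u) = -3 + u² + 5*u (p(J, u) = 1 + ((-4 + u² + 5*u)*3)/3 = 1 + (-12 + 3*u² + 15*u)/3 = 1 + (-4 + u² + 5*u) = -3 + u² + 5*u)
24*(-22 + p(-5, 3)) - 1*4130 = 24*(-22 + (-3 + 3² + 5*3)) - 1*4130 = 24*(-22 + (-3 + 9 + 15)) - 4130 = 24*(-22 + 21) - 4130 = 24*(-1) - 4130 = -24 - 4130 = -4154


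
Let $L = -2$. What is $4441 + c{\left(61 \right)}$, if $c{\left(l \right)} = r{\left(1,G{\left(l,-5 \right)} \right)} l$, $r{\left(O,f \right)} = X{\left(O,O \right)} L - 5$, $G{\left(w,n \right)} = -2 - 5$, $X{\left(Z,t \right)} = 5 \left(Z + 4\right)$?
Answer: $1086$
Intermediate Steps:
$X{\left(Z,t \right)} = 20 + 5 Z$ ($X{\left(Z,t \right)} = 5 \left(4 + Z\right) = 20 + 5 Z$)
$G{\left(w,n \right)} = -7$ ($G{\left(w,n \right)} = -2 - 5 = -7$)
$r{\left(O,f \right)} = -45 - 10 O$ ($r{\left(O,f \right)} = \left(20 + 5 O\right) \left(-2\right) - 5 = \left(-40 - 10 O\right) - 5 = -45 - 10 O$)
$c{\left(l \right)} = - 55 l$ ($c{\left(l \right)} = \left(-45 - 10\right) l = - 55 l$)
$4441 + c{\left(61 \right)} = 4441 - 3355 = 1086$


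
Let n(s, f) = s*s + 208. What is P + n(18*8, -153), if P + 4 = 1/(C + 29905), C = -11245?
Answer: 390740401/18660 ≈ 20940.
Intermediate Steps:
n(s, f) = 208 + s² (n(s, f) = s² + 208 = 208 + s²)
P = -74639/18660 (P = -4 + 1/(-11245 + 29905) = -4 + 1/18660 = -74639/18660 ≈ -3.9999)
P + n(18*8, -153) = -74639/18660 + (208 + (18*8)²) = -74639/18660 + (208 + 144²) = -74639/18660 + (208 + 20736) = -74639/18660 + 20944 = 390740401/18660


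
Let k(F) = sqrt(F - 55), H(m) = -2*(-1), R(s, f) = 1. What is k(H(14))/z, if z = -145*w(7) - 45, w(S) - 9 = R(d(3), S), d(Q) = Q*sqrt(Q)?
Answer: -I*sqrt(53)/1495 ≈ -0.0048696*I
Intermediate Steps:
d(Q) = Q**(3/2)
H(m) = 2
w(S) = 10 (w(S) = 9 + 1 = 10)
k(F) = sqrt(-55 + F)
z = -1495 (z = -145*10 - 45 = -1450 - 45 = -1495)
k(H(14))/z = sqrt(-55 + 2)/(-1495) = sqrt(-53)*(-1/1495) = (I*sqrt(53))*(-1/1495) = -I*sqrt(53)/1495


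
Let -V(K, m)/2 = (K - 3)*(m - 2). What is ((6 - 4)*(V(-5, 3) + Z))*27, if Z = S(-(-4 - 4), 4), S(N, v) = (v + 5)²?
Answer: 5238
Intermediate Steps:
S(N, v) = (5 + v)²
Z = 81 (Z = (5 + 4)² = 9² = 81)
V(K, m) = -2*(-3 + K)*(-2 + m) (V(K, m) = -2*(K - 3)*(m - 2) = -2*(-3 + K)*(-2 + m))
((6 - 4)*(V(-5, 3) + Z))*27 = ((6 - 4)*((-12 + 4*(-5) + 6*3 - 2*(-5)*3) + 81))*27 = (2*((-12 - 20 + 18 + 30) + 81))*27 = (2*(16 + 81))*27 = (2*97)*27 = 194*27 = 5238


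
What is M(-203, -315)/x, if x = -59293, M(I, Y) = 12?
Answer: -12/59293 ≈ -0.00020238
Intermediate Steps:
M(-203, -315)/x = 12/(-59293) = 12*(-1/59293) = -12/59293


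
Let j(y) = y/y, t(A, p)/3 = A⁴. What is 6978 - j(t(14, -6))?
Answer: 6977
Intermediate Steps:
t(A, p) = 3*A⁴
j(y) = 1
6978 - j(t(14, -6)) = 6978 - 1*1 = 6978 - 1 = 6977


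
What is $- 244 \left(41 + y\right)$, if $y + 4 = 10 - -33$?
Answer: $-19520$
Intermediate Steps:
$y = 39$ ($y = -4 + \left(10 - -33\right) = -4 + \left(10 + 33\right) = -4 + 43 = 39$)
$- 244 \left(41 + y\right) = - 244 \left(41 + 39\right) = \left(-244\right) 80 = -19520$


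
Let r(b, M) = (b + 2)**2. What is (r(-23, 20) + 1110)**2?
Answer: 2405601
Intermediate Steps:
r(b, M) = (2 + b)**2
(r(-23, 20) + 1110)**2 = ((2 - 23)**2 + 1110)**2 = ((-21)**2 + 1110)**2 = (441 + 1110)**2 = 1551**2 = 2405601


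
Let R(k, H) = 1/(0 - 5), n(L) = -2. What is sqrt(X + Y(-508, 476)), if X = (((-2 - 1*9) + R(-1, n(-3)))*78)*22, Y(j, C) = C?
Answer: 2*I*sqrt(117145)/5 ≈ 136.91*I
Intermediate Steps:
R(k, H) = -1/5 (R(k, H) = 1/(-5) = -1/5)
X = -96096/5 (X = (((-2 - 1*9) - 1/5)*78)*22 = (((-2 - 9) - 1/5)*78)*22 = ((-11 - 1/5)*78)*22 = -56/5*78*22 = -4368/5*22 = -96096/5 ≈ -19219.)
sqrt(X + Y(-508, 476)) = sqrt(-96096/5 + 476) = sqrt(-93716/5) = 2*I*sqrt(117145)/5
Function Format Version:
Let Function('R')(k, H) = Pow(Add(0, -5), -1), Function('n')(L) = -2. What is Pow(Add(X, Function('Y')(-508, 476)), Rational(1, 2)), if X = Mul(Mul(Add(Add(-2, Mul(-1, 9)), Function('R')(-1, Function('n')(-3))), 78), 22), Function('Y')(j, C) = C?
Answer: Mul(Rational(2, 5), I, Pow(117145, Rational(1, 2))) ≈ Mul(136.91, I)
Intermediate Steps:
Function('R')(k, H) = Rational(-1, 5) (Function('R')(k, H) = Pow(-5, -1) = Rational(-1, 5))
X = Rational(-96096, 5) (X = Mul(Mul(Add(Add(-2, Mul(-1, 9)), Rational(-1, 5)), 78), 22) = Mul(Mul(Add(Add(-2, -9), Rational(-1, 5)), 78), 22) = Mul(Mul(Add(-11, Rational(-1, 5)), 78), 22) = Mul(Mul(Rational(-56, 5), 78), 22) = Mul(Rational(-4368, 5), 22) = Rational(-96096, 5) ≈ -19219.)
Pow(Add(X, Function('Y')(-508, 476)), Rational(1, 2)) = Pow(Add(Rational(-96096, 5), 476), Rational(1, 2)) = Pow(Rational(-93716, 5), Rational(1, 2)) = Mul(Rational(2, 5), I, Pow(117145, Rational(1, 2)))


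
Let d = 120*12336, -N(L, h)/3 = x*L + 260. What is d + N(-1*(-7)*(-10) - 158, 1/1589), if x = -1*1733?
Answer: 294168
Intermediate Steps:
x = -1733
N(L, h) = -780 + 5199*L (N(L, h) = -3*(-1733*L + 260) = -3*(260 - 1733*L) = -780 + 5199*L)
d = 1480320
d + N(-1*(-7)*(-10) - 158, 1/1589) = 1480320 + (-780 + 5199*(-1*(-7)*(-10) - 158)) = 1480320 + (-780 + 5199*(7*(-10) - 158)) = 1480320 + (-780 + 5199*(-70 - 158)) = 1480320 + (-780 + 5199*(-228)) = 1480320 + (-780 - 1185372) = 1480320 - 1186152 = 294168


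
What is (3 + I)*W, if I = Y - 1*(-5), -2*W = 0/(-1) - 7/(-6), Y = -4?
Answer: -7/3 ≈ -2.3333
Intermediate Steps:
W = -7/12 (W = -(0/(-1) - 7/(-6))/2 = -(0*(-1) - 7*(-⅙))/2 = -(0 + 7/6)/2 = -½*7/6 = -7/12 ≈ -0.58333)
I = 1 (I = -4 - 1*(-5) = -4 + 5 = 1)
(3 + I)*W = (3 + 1)*(-7/12) = 4*(-7/12) = -7/3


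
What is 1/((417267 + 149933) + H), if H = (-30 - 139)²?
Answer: 1/595761 ≈ 1.6785e-6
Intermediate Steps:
H = 28561 (H = (-169)² = 28561)
1/((417267 + 149933) + H) = 1/((417267 + 149933) + 28561) = 1/(567200 + 28561) = 1/595761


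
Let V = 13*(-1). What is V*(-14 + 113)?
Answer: -1287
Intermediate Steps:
V = -13
V*(-14 + 113) = -13*(-14 + 113) = -13*99 = -1287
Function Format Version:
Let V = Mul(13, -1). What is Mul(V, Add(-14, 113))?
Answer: -1287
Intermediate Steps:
V = -13
Mul(V, Add(-14, 113)) = Mul(-13, Add(-14, 113)) = Mul(-13, 99) = -1287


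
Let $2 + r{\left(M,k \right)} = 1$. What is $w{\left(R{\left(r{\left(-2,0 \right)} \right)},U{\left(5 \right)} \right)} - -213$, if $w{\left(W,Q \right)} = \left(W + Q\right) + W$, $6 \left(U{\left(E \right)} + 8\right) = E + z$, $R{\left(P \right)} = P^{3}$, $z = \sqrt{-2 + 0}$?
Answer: $\frac{1223}{6} + \frac{i \sqrt{2}}{6} \approx 203.83 + 0.2357 i$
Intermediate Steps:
$r{\left(M,k \right)} = -1$ ($r{\left(M,k \right)} = -2 + 1 = -1$)
$z = i \sqrt{2}$ ($z = \sqrt{-2} = i \sqrt{2} \approx 1.4142 i$)
$U{\left(E \right)} = -8 + \frac{E}{6} + \frac{i \sqrt{2}}{6}$ ($U{\left(E \right)} = -8 + \frac{E + i \sqrt{2}}{6} = -8 + \left(\frac{E}{6} + \frac{i \sqrt{2}}{6}\right) = -8 + \frac{E}{6} + \frac{i \sqrt{2}}{6}$)
$w{\left(W,Q \right)} = Q + 2 W$ ($w{\left(W,Q \right)} = \left(Q + W\right) + W = Q + 2 W$)
$w{\left(R{\left(r{\left(-2,0 \right)} \right)},U{\left(5 \right)} \right)} - -213 = \left(\left(-8 + \frac{1}{6} \cdot 5 + \frac{i \sqrt{2}}{6}\right) + 2 \left(-1\right)^{3}\right) - -213 = \left(\left(-8 + \frac{5}{6} + \frac{i \sqrt{2}}{6}\right) + 2 \left(-1\right)\right) + 213 = \left(\left(- \frac{43}{6} + \frac{i \sqrt{2}}{6}\right) - 2\right) + 213 = \left(- \frac{55}{6} + \frac{i \sqrt{2}}{6}\right) + 213 = \frac{1223}{6} + \frac{i \sqrt{2}}{6}$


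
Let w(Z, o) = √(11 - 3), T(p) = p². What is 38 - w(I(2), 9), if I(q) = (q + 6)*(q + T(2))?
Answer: 38 - 2*√2 ≈ 35.172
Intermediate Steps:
I(q) = (4 + q)*(6 + q) (I(q) = (q + 6)*(q + 2²) = (6 + q)*(q + 4) = (6 + q)*(4 + q) = (4 + q)*(6 + q))
w(Z, o) = 2*√2 (w(Z, o) = √8 = 2*√2)
38 - w(I(2), 9) = 38 - 2*√2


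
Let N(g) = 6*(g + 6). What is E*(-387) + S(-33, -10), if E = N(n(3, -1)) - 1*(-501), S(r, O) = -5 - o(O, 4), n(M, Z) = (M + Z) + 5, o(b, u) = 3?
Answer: -224081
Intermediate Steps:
n(M, Z) = 5 + M + Z
N(g) = 36 + 6*g (N(g) = 6*(6 + g) = 36 + 6*g)
S(r, O) = -8 (S(r, O) = -5 - 1*3 = -5 - 3 = -8)
E = 579 (E = (36 + 6*(5 + 3 - 1)) - 1*(-501) = (36 + 6*7) + 501 = (36 + 42) + 501 = 78 + 501 = 579)
E*(-387) + S(-33, -10) = 579*(-387) - 8 = -224073 - 8 = -224081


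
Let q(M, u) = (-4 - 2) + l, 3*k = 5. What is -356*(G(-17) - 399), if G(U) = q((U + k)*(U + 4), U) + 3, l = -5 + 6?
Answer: 142756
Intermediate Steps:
k = 5/3 (k = (⅓)*5 = 5/3 ≈ 1.6667)
l = 1
q(M, u) = -5 (q(M, u) = (-4 - 2) + 1 = -6 + 1 = -5)
G(U) = -2 (G(U) = -5 + 3 = -2)
-356*(G(-17) - 399) = -356*(-2 - 399) = -356*(-401) = 142756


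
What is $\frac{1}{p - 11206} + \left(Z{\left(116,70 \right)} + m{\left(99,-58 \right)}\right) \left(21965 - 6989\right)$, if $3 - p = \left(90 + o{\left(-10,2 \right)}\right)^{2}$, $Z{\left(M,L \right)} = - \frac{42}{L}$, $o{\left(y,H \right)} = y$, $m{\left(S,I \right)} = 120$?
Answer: $\frac{157382649211}{88015} \approx 1.7881 \cdot 10^{6}$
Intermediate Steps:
$p = -6397$ ($p = 3 - \left(90 - 10\right)^{2} = 3 - 80^{2} = 3 - 6400 = -6397$)
$\frac{1}{p - 11206} + \left(Z{\left(116,70 \right)} + m{\left(99,-58 \right)}\right) \left(21965 - 6989\right) = \frac{1}{-6397 - 11206} + \left(- \frac{42}{70} + 120\right) \left(21965 - 6989\right) = \frac{1}{-17603} + \left(\left(-42\right) \frac{1}{70} + 120\right) 14976 = - \frac{1}{17603} + \left(- \frac{3}{5} + 120\right) 14976 = - \frac{1}{17603} + \frac{597}{5} \cdot 14976 = - \frac{1}{17603} + \frac{8940672}{5} = \frac{157382649211}{88015}$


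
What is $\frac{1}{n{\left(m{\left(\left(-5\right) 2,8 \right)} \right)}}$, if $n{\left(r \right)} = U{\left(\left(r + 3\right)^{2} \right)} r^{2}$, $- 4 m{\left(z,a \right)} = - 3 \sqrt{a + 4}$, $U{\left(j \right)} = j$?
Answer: $\frac{112}{243} - \frac{64 \sqrt{3}}{243} \approx 0.0047274$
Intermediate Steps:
$m{\left(z,a \right)} = \frac{3 \sqrt{4 + a}}{4}$ ($m{\left(z,a \right)} = - \frac{\left(-3\right) \sqrt{a + 4}}{4} = - \frac{\left(-3\right) \sqrt{4 + a}}{4} = \frac{3 \sqrt{4 + a}}{4}$)
$n{\left(r \right)} = r^{2} \left(3 + r\right)^{2}$ ($n{\left(r \right)} = \left(r + 3\right)^{2} r^{2} = \left(3 + r\right)^{2} r^{2} = r^{2} \left(3 + r\right)^{2}$)
$\frac{1}{n{\left(m{\left(\left(-5\right) 2,8 \right)} \right)}} = \frac{1}{\left(\frac{3 \sqrt{4 + 8}}{4}\right)^{2} \left(3 + \frac{3 \sqrt{4 + 8}}{4}\right)^{2}} = \frac{1}{\left(\frac{3 \sqrt{12}}{4}\right)^{2} \left(3 + \frac{3 \sqrt{12}}{4}\right)^{2}} = \frac{1}{\left(\frac{3 \cdot 2 \sqrt{3}}{4}\right)^{2} \left(3 + \frac{3 \cdot 2 \sqrt{3}}{4}\right)^{2}} = \frac{1}{\left(\frac{3 \sqrt{3}}{2}\right)^{2} \left(3 + \frac{3 \sqrt{3}}{2}\right)^{2}} = \frac{1}{\frac{27}{4} \left(3 + \frac{3 \sqrt{3}}{2}\right)^{2}} = \frac{4}{27 \left(3 + \frac{3 \sqrt{3}}{2}\right)^{2}}$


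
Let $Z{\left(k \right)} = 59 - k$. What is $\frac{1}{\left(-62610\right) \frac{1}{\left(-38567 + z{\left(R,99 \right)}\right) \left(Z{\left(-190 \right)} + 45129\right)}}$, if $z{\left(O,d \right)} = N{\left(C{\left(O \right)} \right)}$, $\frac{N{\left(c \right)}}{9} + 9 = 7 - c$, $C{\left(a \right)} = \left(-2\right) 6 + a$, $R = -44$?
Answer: $\frac{288006603}{10435} \approx 27600.0$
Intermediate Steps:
$C{\left(a \right)} = -12 + a$
$N{\left(c \right)} = -18 - 9 c$ ($N{\left(c \right)} = -81 + 9 \left(7 - c\right) = -81 - \left(-63 + 9 c\right) = -18 - 9 c$)
$z{\left(O,d \right)} = 90 - 9 O$ ($z{\left(O,d \right)} = -18 - 9 \left(-12 + O\right) = -18 - \left(-108 + 9 O\right) = 90 - 9 O$)
$\frac{1}{\left(-62610\right) \frac{1}{\left(-38567 + z{\left(R,99 \right)}\right) \left(Z{\left(-190 \right)} + 45129\right)}} = \frac{1}{\left(-62610\right) \frac{1}{\left(-38567 + \left(90 - -396\right)\right) \left(\left(59 - -190\right) + 45129\right)}} = \frac{1}{\left(-62610\right) \frac{1}{\left(-38567 + \left(90 + 396\right)\right) \left(\left(59 + 190\right) + 45129\right)}} = \frac{1}{\left(-62610\right) \frac{1}{\left(-38567 + 486\right) \left(249 + 45129\right)}} = \frac{1}{\left(-62610\right) \frac{1}{\left(-38081\right) 45378}} = \frac{1}{\left(-62610\right) \frac{1}{-1728039618}} = \frac{1}{\left(-62610\right) \left(- \frac{1}{1728039618}\right)} = \frac{1}{\frac{10435}{288006603}} = \frac{288006603}{10435}$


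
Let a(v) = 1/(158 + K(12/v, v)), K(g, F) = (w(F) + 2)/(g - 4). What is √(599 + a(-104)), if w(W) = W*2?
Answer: √296864771790/22262 ≈ 24.475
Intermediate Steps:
w(W) = 2*W
K(g, F) = (2 + 2*F)/(-4 + g) (K(g, F) = (2*F + 2)/(g - 4) = (2 + 2*F)/(-4 + g))
a(v) = 1/(158 + 2*(1 + v)/(-4 + 12/v))
√(599 + a(-104)) = √(599 + 2*(3 - 1*(-104))/(948 + (-104)² - 315*(-104))) = √(599 + 2*(3 + 104)/(948 + 10816 + 32760)) = √(599 + 2*107/44524) = √(599 + 2*(1/44524)*107) = √(599 + 107/22262) = √(13335045/22262) = √296864771790/22262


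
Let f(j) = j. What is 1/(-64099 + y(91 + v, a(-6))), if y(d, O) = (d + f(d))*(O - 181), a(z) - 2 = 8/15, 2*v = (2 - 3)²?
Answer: -5/483792 ≈ -1.0335e-5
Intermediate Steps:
v = ½ (v = (2 - 3)²/2 = (½)*(-1)² = (½)*1 = ½ ≈ 0.50000)
a(z) = 38/15 (a(z) = 2 + 8/15 = 38/15)
y(d, O) = 2*d*(-181 + O) (y(d, O) = (d + d)*(O - 181) = (2*d)*(-181 + O) = 2*d*(-181 + O))
1/(-64099 + y(91 + v, a(-6))) = 1/(-64099 + 2*(91 + ½)*(-181 + 38/15)) = 1/(-64099 + 2*(183/2)*(-2677/15)) = 1/(-64099 - 163297/5) = 1/(-483792/5) = -5/483792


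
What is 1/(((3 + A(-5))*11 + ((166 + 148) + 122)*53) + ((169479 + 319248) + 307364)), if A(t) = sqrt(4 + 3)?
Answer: 819232/671141068977 - 11*sqrt(7)/671141068977 ≈ 1.2206e-6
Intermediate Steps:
A(t) = sqrt(7)
1/(((3 + A(-5))*11 + ((166 + 148) + 122)*53) + ((169479 + 319248) + 307364)) = 1/(((3 + sqrt(7))*11 + ((166 + 148) + 122)*53) + ((169479 + 319248) + 307364)) = 1/(((33 + 11*sqrt(7)) + (314 + 122)*53) + (488727 + 307364)) = 1/(((33 + 11*sqrt(7)) + 436*53) + 796091) = 1/(((33 + 11*sqrt(7)) + 23108) + 796091) = 1/((23141 + 11*sqrt(7)) + 796091) = 1/(819232 + 11*sqrt(7))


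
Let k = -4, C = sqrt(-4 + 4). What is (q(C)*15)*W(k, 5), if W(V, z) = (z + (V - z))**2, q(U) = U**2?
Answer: 0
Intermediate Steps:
C = 0 (C = sqrt(0) = 0)
W(V, z) = V**2
(q(C)*15)*W(k, 5) = (0**2*15)*(-4)**2 = (0*15)*16 = 0*16 = 0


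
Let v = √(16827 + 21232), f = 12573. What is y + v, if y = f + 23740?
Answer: 36313 + √38059 ≈ 36508.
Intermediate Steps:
y = 36313 (y = 12573 + 23740 = 36313)
v = √38059 ≈ 195.09
y + v = 36313 + √38059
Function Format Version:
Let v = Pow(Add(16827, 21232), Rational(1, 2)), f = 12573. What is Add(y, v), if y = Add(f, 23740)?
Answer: Add(36313, Pow(38059, Rational(1, 2))) ≈ 36508.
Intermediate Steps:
y = 36313 (y = Add(12573, 23740) = 36313)
v = Pow(38059, Rational(1, 2)) ≈ 195.09
Add(y, v) = Add(36313, Pow(38059, Rational(1, 2)))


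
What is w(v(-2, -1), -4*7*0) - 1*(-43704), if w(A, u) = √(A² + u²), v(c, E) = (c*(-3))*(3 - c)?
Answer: 43734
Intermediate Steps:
v(c, E) = -3*c*(3 - c) (v(c, E) = (-3*c)*(3 - c) = -3*c*(3 - c))
w(v(-2, -1), -4*7*0) - 1*(-43704) = √((3*(-2)*(-3 - 2))² + (-4*7*0)²) - 1*(-43704) = √((3*(-2)*(-5))² + (-28*0)²) + 43704 = √(30² + 0²) + 43704 = √(900 + 0) + 43704 = √900 + 43704 = 30 + 43704 = 43734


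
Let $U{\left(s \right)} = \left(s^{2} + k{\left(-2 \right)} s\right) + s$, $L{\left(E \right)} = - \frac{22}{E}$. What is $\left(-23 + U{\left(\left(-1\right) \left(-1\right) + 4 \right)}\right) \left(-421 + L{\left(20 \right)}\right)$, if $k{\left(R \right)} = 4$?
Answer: $- \frac{113967}{10} \approx -11397.0$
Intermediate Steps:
$U{\left(s \right)} = s^{2} + 5 s$ ($U{\left(s \right)} = \left(s^{2} + 4 s\right) + s = s^{2} + 5 s$)
$\left(-23 + U{\left(\left(-1\right) \left(-1\right) + 4 \right)}\right) \left(-421 + L{\left(20 \right)}\right) = \left(-23 + \left(\left(-1\right) \left(-1\right) + 4\right) \left(5 + \left(\left(-1\right) \left(-1\right) + 4\right)\right)\right) \left(-421 - \frac{22}{20}\right) = \left(-23 + \left(1 + 4\right) \left(5 + \left(1 + 4\right)\right)\right) \left(-421 - \frac{11}{10}\right) = \left(-23 + 5 \left(5 + 5\right)\right) \left(-421 - \frac{11}{10}\right) = \left(-23 + 5 \cdot 10\right) \left(- \frac{4221}{10}\right) = \left(-23 + 50\right) \left(- \frac{4221}{10}\right) = 27 \left(- \frac{4221}{10}\right) = - \frac{113967}{10}$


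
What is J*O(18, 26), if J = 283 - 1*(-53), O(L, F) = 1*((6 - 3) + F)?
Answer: 9744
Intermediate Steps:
O(L, F) = 3 + F (O(L, F) = 1*(3 + F) = 3 + F)
J = 336 (J = 283 + 53 = 336)
J*O(18, 26) = 336*(3 + 26) = 336*29 = 9744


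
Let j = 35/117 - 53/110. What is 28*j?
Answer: -32914/6435 ≈ -5.1148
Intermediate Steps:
j = -2351/12870 (j = 35*(1/117) - 53*1/110 = 35/117 - 53/110 = -2351/12870 ≈ -0.18267)
28*j = 28*(-2351/12870) = -32914/6435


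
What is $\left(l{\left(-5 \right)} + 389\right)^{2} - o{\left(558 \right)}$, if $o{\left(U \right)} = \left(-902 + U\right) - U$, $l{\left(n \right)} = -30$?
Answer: $129783$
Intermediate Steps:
$o{\left(U \right)} = -902$
$\left(l{\left(-5 \right)} + 389\right)^{2} - o{\left(558 \right)} = \left(-30 + 389\right)^{2} - -902 = 359^{2} + 902 = 128881 + 902 = 129783$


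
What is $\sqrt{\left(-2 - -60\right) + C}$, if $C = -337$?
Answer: $3 i \sqrt{31} \approx 16.703 i$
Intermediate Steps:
$\sqrt{\left(-2 - -60\right) + C} = \sqrt{\left(-2 - -60\right) - 337} = \sqrt{\left(-2 + 60\right) - 337} = \sqrt{58 - 337} = \sqrt{-279} = 3 i \sqrt{31}$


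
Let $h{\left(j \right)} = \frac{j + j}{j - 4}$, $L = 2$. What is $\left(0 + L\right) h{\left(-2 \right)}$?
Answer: $\frac{4}{3} \approx 1.3333$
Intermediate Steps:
$h{\left(j \right)} = \frac{2 j}{-4 + j}$
$\left(0 + L\right) h{\left(-2 \right)} = \left(0 + 2\right) 2 \left(-2\right) \frac{1}{-4 - 2} = 2 \cdot 2 \left(-2\right) \frac{1}{-6} = 2 \cdot 2 \left(-2\right) \left(- \frac{1}{6}\right) = 2 \cdot \frac{2}{3} = \frac{4}{3}$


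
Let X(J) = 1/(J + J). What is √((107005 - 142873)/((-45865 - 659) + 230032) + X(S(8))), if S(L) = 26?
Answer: I*√1483616303/91754 ≈ 0.41979*I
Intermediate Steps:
X(J) = 1/(2*J)
√((107005 - 142873)/((-45865 - 659) + 230032) + X(S(8))) = √((107005 - 142873)/((-45865 - 659) + 230032) + (½)/26) = √(-35868/(-46524 + 230032) + (½)*(1/26)) = √(-35868/183508 + 1/52) = √(-35868*1/183508 + 1/52) = √(-8967/45877 + 1/52) = √(-32339/183508) = I*√1483616303/91754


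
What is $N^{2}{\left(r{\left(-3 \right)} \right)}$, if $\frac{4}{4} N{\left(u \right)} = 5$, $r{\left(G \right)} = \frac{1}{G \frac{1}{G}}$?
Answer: $25$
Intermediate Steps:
$r{\left(G \right)} = 1$ ($r{\left(G \right)} = 1^{-1} = 1$)
$N{\left(u \right)} = 5$
$N^{2}{\left(r{\left(-3 \right)} \right)} = 5^{2} = 25$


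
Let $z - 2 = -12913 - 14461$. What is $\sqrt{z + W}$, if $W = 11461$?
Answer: $i \sqrt{15911} \approx 126.14 i$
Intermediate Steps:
$z = -27372$ ($z = 2 - 27374 = -27372$)
$\sqrt{z + W} = \sqrt{-27372 + 11461} = \sqrt{-15911} = i \sqrt{15911}$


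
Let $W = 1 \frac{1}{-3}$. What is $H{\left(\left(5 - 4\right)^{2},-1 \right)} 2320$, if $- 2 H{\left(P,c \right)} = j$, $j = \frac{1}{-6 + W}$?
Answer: $\frac{3480}{19} \approx 183.16$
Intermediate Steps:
$W = - \frac{1}{3}$ ($W = 1 \left(- \frac{1}{3}\right) = - \frac{1}{3} \approx -0.33333$)
$j = - \frac{3}{19}$ ($j = \frac{1}{-6 - \frac{1}{3}} = \frac{1}{- \frac{19}{3}} = - \frac{3}{19} \approx -0.15789$)
$H{\left(P,c \right)} = \frac{3}{38}$ ($H{\left(P,c \right)} = \left(- \frac{1}{2}\right) \left(- \frac{3}{19}\right) = \frac{3}{38}$)
$H{\left(\left(5 - 4\right)^{2},-1 \right)} 2320 = \frac{3}{38} \cdot 2320 = \frac{3480}{19}$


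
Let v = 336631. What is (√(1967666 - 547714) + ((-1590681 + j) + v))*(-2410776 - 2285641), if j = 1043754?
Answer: 987637709432 - 18785668*√88747 ≈ 9.8204e+11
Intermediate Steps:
(√(1967666 - 547714) + ((-1590681 + j) + v))*(-2410776 - 2285641) = (√(1967666 - 547714) + ((-1590681 + 1043754) + 336631))*(-2410776 - 2285641) = (√1419952 + (-546927 + 336631))*(-4696417) = (4*√88747 - 210296)*(-4696417) = (-210296 + 4*√88747)*(-4696417) = 987637709432 - 18785668*√88747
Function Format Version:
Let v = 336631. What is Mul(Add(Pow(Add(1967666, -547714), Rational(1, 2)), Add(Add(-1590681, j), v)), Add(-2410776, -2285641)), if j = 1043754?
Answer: Add(987637709432, Mul(-18785668, Pow(88747, Rational(1, 2)))) ≈ 9.8204e+11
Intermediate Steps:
Mul(Add(Pow(Add(1967666, -547714), Rational(1, 2)), Add(Add(-1590681, j), v)), Add(-2410776, -2285641)) = Mul(Add(Pow(Add(1967666, -547714), Rational(1, 2)), Add(Add(-1590681, 1043754), 336631)), Add(-2410776, -2285641)) = Mul(Add(Pow(1419952, Rational(1, 2)), Add(-546927, 336631)), -4696417) = Mul(Add(Mul(4, Pow(88747, Rational(1, 2))), -210296), -4696417) = Mul(Add(-210296, Mul(4, Pow(88747, Rational(1, 2)))), -4696417) = Add(987637709432, Mul(-18785668, Pow(88747, Rational(1, 2))))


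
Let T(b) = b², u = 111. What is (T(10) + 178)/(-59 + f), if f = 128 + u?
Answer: 139/90 ≈ 1.5444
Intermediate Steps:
f = 239 (f = 128 + 111 = 239)
(T(10) + 178)/(-59 + f) = (10² + 178)/(-59 + 239) = (100 + 178)/180 = 278*(1/180) = 139/90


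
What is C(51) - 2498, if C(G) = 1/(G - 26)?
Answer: -62449/25 ≈ -2498.0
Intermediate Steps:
C(G) = 1/(-26 + G)
C(51) - 2498 = 1/(-26 + 51) - 2498 = 1/25 - 2498 = -62449/25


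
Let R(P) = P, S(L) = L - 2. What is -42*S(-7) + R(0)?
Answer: 378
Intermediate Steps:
S(L) = -2 + L
-42*S(-7) + R(0) = -42*(-2 - 7) + 0 = -42*(-9) + 0 = 378 + 0 = 378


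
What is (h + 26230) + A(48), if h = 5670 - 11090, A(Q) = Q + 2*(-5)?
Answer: 20848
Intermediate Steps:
A(Q) = -10 + Q (A(Q) = Q - 10 = -10 + Q)
h = -5420
(h + 26230) + A(48) = (-5420 + 26230) + (-10 + 48) = 20810 + 38 = 20848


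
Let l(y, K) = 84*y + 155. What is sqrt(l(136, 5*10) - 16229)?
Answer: 5*I*sqrt(186) ≈ 68.191*I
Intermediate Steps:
l(y, K) = 155 + 84*y
sqrt(l(136, 5*10) - 16229) = sqrt((155 + 84*136) - 16229) = sqrt((155 + 11424) - 16229) = sqrt(11579 - 16229) = sqrt(-4650) = 5*I*sqrt(186)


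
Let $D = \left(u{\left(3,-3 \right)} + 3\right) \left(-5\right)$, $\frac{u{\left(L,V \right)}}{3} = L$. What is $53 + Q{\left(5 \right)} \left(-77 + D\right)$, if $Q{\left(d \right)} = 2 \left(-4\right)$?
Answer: $1149$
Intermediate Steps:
$u{\left(L,V \right)} = 3 L$
$Q{\left(d \right)} = -8$
$D = -60$ ($D = \left(3 \cdot 3 + 3\right) \left(-5\right) = \left(9 + 3\right) \left(-5\right) = 12 \left(-5\right) = -60$)
$53 + Q{\left(5 \right)} \left(-77 + D\right) = 53 - 8 \left(-77 - 60\right) = 53 - -1096 = 53 + 1096 = 1149$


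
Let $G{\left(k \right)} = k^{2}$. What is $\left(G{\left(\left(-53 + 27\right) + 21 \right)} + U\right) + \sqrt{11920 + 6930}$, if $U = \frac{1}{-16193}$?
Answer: $\frac{404824}{16193} + 5 \sqrt{754} \approx 162.3$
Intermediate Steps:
$U = - \frac{1}{16193} \approx -6.1755 \cdot 10^{-5}$
$\left(G{\left(\left(-53 + 27\right) + 21 \right)} + U\right) + \sqrt{11920 + 6930} = \left(\left(\left(-53 + 27\right) + 21\right)^{2} - \frac{1}{16193}\right) + \sqrt{11920 + 6930} = \left(\left(-26 + 21\right)^{2} - \frac{1}{16193}\right) + \sqrt{18850} = \left(\left(-5\right)^{2} - \frac{1}{16193}\right) + 5 \sqrt{754} = \left(25 - \frac{1}{16193}\right) + 5 \sqrt{754} = \frac{404824}{16193} + 5 \sqrt{754}$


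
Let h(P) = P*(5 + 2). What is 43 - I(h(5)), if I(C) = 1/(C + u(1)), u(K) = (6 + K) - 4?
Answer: 1633/38 ≈ 42.974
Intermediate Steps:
u(K) = 2 + K
h(P) = 7*P (h(P) = P*7 = 7*P)
I(C) = 1/(3 + C) (I(C) = 1/(C + (2 + 1)) = 1/(C + 3) = 1/(3 + C))
43 - I(h(5)) = 43 - 1/(3 + 7*5) = 43 - 1/(3 + 35) = 43 - 1/38 = 1633/38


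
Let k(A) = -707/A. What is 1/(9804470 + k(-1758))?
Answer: 1758/17236258967 ≈ 1.0199e-7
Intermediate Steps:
1/(9804470 + k(-1758)) = 1/(9804470 - 707/(-1758)) = 1/(9804470 - 707*(-1/1758)) = 1/(9804470 + 707/1758) = 1/(17236258967/1758) = 1758/17236258967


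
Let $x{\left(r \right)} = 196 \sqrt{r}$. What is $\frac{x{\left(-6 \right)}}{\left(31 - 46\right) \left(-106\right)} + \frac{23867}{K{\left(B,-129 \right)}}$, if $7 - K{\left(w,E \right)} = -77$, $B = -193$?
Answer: $\frac{23867}{84} + \frac{98 i \sqrt{6}}{795} \approx 284.13 + 0.30195 i$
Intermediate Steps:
$K{\left(w,E \right)} = 84$ ($K{\left(w,E \right)} = 7 - -77 = 7 + 77 = 84$)
$\frac{x{\left(-6 \right)}}{\left(31 - 46\right) \left(-106\right)} + \frac{23867}{K{\left(B,-129 \right)}} = \frac{196 \sqrt{-6}}{\left(31 - 46\right) \left(-106\right)} + \frac{23867}{84} = \frac{196 i \sqrt{6}}{\left(-15\right) \left(-106\right)} + 23867 \cdot \frac{1}{84} = \frac{196 i \sqrt{6}}{1590} + \frac{23867}{84} = 196 i \sqrt{6} \cdot \frac{1}{1590} + \frac{23867}{84} = \frac{98 i \sqrt{6}}{795} + \frac{23867}{84} = \frac{23867}{84} + \frac{98 i \sqrt{6}}{795}$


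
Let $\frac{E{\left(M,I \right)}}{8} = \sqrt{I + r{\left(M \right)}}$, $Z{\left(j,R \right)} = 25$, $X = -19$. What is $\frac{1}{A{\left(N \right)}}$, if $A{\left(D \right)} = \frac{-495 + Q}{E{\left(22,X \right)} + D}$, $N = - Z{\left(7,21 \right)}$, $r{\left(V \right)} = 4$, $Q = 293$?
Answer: $\frac{25}{202} - \frac{4 i \sqrt{15}}{101} \approx 0.12376 - 0.15339 i$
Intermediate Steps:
$E{\left(M,I \right)} = 8 \sqrt{4 + I}$ ($E{\left(M,I \right)} = 8 \sqrt{I + 4} = 8 \sqrt{4 + I}$)
$N = -25$ ($N = \left(-1\right) 25 = -25$)
$A{\left(D \right)} = - \frac{202}{D + 8 i \sqrt{15}}$ ($A{\left(D \right)} = \frac{-495 + 293}{8 \sqrt{4 - 19} + D} = - \frac{202}{8 \sqrt{-15} + D} = - \frac{202}{8 i \sqrt{15} + D} = - \frac{202}{D + 8 i \sqrt{15}}$)
$\frac{1}{A{\left(N \right)}} = \frac{1}{\left(-202\right) \frac{1}{-25 + 8 i \sqrt{15}}} = \frac{25}{202} - \frac{4 i \sqrt{15}}{101}$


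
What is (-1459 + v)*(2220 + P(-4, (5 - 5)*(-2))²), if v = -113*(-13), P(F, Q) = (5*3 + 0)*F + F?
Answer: 63160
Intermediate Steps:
P(F, Q) = 16*F (P(F, Q) = (15 + 0)*F + F = 15*F + F = 16*F)
v = 1469
(-1459 + v)*(2220 + P(-4, (5 - 5)*(-2))²) = (-1459 + 1469)*(2220 + (16*(-4))²) = 10*(2220 + (-64)²) = 10*(2220 + 4096) = 10*6316 = 63160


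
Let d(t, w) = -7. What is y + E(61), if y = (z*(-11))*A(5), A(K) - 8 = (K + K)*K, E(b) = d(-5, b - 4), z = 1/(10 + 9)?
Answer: -771/19 ≈ -40.579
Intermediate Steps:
z = 1/19 ≈ 0.052632
E(b) = -7
A(K) = 8 + 2*K**2 (A(K) = 8 + (K + K)*K = 8 + (2*K)*K = 8 + 2*K**2)
y = -638/19 (y = ((1/19)*(-11))*(8 + 2*5**2) = -11*(8 + 2*25)/19 = -11*(8 + 50)/19 = -11/19*58 = -638/19 ≈ -33.579)
y + E(61) = -638/19 - 7 = -771/19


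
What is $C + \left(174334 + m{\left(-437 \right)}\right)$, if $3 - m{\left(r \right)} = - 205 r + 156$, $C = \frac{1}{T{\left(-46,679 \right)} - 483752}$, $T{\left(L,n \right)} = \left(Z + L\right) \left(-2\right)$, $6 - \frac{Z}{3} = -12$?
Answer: $\frac{40924837727}{483768} \approx 84596.0$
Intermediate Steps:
$Z = 54$ ($Z = 18 - -36 = 18 + 36 = 54$)
$T{\left(L,n \right)} = -108 - 2 L$ ($T{\left(L,n \right)} = \left(54 + L\right) \left(-2\right) = -108 - 2 L$)
$C = - \frac{1}{483768}$ ($C = \frac{1}{\left(-108 - -92\right) - 483752} = \frac{1}{\left(-108 + 92\right) - 483752} = \frac{1}{-16 - 483752} = \frac{1}{-483768} = - \frac{1}{483768} \approx -2.0671 \cdot 10^{-6}$)
$m{\left(r \right)} = -153 + 205 r$ ($m{\left(r \right)} = 3 - \left(- 205 r + 156\right) = 3 - \left(156 - 205 r\right) = 3 + \left(-156 + 205 r\right) = -153 + 205 r$)
$C + \left(174334 + m{\left(-437 \right)}\right) = - \frac{1}{483768} + \left(174334 + \left(-153 + 205 \left(-437\right)\right)\right) = - \frac{1}{483768} + \left(174334 - 89738\right) = - \frac{1}{483768} + 84596 = \frac{40924837727}{483768}$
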